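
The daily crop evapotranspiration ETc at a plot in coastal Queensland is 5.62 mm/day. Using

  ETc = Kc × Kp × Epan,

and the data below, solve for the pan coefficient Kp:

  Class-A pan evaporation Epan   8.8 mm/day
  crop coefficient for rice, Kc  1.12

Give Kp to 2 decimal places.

0.57

ETc = Kc × Kp × Epan  ⇒  Kp = ETc / (Kc × Epan)
Kp = 5.62 / (1.12 × 8.8) = 5.62 / 9.856 = 0.5702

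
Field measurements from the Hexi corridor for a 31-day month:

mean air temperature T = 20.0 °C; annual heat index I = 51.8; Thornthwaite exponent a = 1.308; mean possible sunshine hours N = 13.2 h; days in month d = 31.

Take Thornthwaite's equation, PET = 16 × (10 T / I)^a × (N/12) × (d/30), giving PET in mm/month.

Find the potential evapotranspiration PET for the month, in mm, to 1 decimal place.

106.5 mm

10T/I = 10 × 20.0 / 51.8 = 3.8610
(10T/I)^a = 3.8610^1.308 = 5.8533
Uncorrected PET = 16 × 5.8533 = 93.653 mm
Correction = (N/12)(d/30) = (13.2/12)(31/30) = 1.1367
PET = 93.653 × 1.1367 = 106.455 mm/month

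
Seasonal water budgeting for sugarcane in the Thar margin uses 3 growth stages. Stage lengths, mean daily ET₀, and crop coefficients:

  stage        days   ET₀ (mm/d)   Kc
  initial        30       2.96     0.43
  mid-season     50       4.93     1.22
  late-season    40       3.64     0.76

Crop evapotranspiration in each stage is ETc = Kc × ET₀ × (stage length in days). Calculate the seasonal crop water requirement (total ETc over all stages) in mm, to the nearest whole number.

initial: 0.43 × 2.96 × 30 = 38.18 mm
mid-season: 1.22 × 4.93 × 50 = 300.73 mm
late-season: 0.76 × 3.64 × 40 = 110.66 mm
Seasonal total = 449.57 mm

450 mm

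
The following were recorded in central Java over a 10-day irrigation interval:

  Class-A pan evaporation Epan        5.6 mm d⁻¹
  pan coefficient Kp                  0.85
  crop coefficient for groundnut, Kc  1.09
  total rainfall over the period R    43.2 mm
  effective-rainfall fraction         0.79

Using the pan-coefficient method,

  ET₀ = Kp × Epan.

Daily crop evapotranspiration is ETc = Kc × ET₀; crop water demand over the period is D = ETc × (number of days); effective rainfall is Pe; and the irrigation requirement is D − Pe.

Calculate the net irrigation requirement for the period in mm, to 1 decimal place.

17.8 mm

ET₀ = 0.85 × 5.6 = 4.7600 mm/d
ETc = Kc × ET₀ = 1.09 × 4.7600 = 5.1884 mm/d
Crop demand D = ETc × 10 d = 5.1884 × 10 = 51.884 mm
Pe = 0.79 × 43.2 = 34.128 mm
D − Pe = 51.884 − 34.128 = 17.756 mm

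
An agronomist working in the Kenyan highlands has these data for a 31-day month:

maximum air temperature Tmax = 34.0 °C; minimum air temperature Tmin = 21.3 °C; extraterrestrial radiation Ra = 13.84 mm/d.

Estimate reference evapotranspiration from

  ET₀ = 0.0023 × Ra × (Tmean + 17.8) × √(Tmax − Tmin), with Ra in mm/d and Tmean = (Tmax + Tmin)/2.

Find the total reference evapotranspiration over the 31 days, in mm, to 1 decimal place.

Tmean = (34.0 + 21.3)/2 = 27.65 °C
ET₀ = 0.0023 × 13.84 × (27.65 + 17.8) × √12.7 = 0.0023 × 13.84 × 45.45 × 3.5637 = 5.1558 mm/d
Over 31 days: 5.1558 × 31 = 159.830 mm

159.8 mm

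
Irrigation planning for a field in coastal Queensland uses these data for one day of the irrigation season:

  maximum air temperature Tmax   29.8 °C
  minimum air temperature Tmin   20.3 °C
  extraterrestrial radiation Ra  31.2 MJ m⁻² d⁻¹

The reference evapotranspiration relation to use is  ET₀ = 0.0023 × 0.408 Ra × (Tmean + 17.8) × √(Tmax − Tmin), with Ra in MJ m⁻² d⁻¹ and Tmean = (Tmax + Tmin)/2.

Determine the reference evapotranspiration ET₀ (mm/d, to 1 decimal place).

3.9 mm/d

Tmean = (29.8 + 20.3)/2 = 25.05 °C
0.408 Ra = 0.408 × 31.2 = 12.7296 mm/d equivalent
ET₀ = 0.0023 × 12.7296 × (25.05 + 17.8) × √9.5 = 0.0023 × 12.7296 × 42.85 × 3.0822 = 3.8668 mm/d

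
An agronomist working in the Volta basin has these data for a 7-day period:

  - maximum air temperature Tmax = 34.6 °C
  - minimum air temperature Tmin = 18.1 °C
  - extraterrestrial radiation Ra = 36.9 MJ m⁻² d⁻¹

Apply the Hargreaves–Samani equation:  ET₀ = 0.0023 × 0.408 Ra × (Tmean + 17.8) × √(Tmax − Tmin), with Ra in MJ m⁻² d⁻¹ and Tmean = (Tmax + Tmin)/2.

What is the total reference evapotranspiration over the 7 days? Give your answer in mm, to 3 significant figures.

Tmean = (34.6 + 18.1)/2 = 26.35 °C
0.408 Ra = 0.408 × 36.9 = 15.0552 mm/d equivalent
ET₀ = 0.0023 × 15.0552 × (26.35 + 17.8) × √16.5 = 0.0023 × 15.0552 × 44.15 × 4.0620 = 6.2099 mm/d
Over 7 days: 6.2099 × 7 = 43.469 mm

43.5 mm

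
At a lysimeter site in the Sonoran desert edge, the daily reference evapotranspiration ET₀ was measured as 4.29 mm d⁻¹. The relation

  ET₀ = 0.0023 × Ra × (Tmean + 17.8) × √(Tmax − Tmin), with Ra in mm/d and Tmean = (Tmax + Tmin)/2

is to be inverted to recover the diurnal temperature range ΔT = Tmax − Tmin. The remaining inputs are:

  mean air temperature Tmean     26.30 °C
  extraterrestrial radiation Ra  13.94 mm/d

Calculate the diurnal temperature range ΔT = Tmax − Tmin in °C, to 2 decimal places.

9.21 °C

√ΔT = ET₀ / [0.0023 × Ra × (Tmean+17.8)] = 4.29 / (0.0023 × 13.94 × 44.10) = 3.0341
ΔT = 3.0341² = 9.206 °C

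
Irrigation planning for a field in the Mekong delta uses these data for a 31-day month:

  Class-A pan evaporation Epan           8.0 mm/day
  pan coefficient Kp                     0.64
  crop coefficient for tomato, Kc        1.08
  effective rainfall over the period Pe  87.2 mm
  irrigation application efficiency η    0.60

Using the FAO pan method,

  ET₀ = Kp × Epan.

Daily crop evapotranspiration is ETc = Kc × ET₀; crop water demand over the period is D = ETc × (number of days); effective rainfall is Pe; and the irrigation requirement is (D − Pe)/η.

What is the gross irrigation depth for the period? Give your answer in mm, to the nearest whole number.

140 mm

ET₀ = 0.64 × 8.0 = 5.1200 mm/d
ETc = Kc × ET₀ = 1.08 × 5.1200 = 5.5296 mm/d
Crop demand D = ETc × 31 d = 5.5296 × 31 = 171.418 mm
D − Pe = 171.418 − 87.2 = 84.218 mm
Gross irrigation = 84.218 / 0.60 = 140.363 mm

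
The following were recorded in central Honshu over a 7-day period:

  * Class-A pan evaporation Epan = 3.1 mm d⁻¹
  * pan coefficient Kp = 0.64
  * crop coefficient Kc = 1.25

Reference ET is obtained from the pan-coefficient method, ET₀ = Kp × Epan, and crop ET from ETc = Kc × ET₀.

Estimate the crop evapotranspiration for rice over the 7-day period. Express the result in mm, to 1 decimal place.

ET₀ = 0.64 × 3.1 = 1.9840 mm/d
ETc = Kc × ET₀ = 1.25 × 1.9840 = 2.4800 mm/d
Over 7 days: 2.4800 × 7 = 17.360 mm

17.4 mm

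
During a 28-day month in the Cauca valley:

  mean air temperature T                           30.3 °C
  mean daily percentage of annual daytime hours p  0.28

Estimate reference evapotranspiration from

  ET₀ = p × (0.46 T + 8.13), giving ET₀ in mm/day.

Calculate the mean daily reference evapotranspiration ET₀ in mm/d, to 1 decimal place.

ET₀ = 0.28 × (0.46 × 30.3 + 8.13) = 0.28 × 22.068 = 6.1790 mm/d

6.2 mm/d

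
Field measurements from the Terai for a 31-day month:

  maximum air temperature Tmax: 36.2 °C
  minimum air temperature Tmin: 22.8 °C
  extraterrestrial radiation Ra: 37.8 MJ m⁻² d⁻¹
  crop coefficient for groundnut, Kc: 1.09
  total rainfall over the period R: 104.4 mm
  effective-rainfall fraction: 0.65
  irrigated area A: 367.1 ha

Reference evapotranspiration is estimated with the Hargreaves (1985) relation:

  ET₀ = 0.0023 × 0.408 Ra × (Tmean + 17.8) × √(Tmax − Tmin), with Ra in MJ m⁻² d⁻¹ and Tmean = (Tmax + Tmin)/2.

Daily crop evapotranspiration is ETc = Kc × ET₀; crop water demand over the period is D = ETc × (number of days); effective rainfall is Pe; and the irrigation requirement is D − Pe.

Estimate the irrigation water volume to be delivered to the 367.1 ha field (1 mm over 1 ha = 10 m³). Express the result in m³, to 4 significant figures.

512700 m³

Tmean = (36.2 + 22.8)/2 = 29.50 °C
0.408 Ra = 0.408 × 37.8 = 15.4224 mm/d equivalent
ET₀ = 0.0023 × 15.4224 × (29.50 + 17.8) × √13.4 = 0.0023 × 15.4224 × 47.30 × 3.6606 = 6.1418 mm/d
ETc = Kc × ET₀ = 1.09 × 6.1418 = 6.6946 mm/d
Crop demand D = ETc × 31 d = 6.6946 × 31 = 207.533 mm
Pe = 0.65 × 104.4 = 67.860 mm
D − Pe = 207.533 − 67.860 = 139.673 mm
Volume = 139.673 mm × 367.1 ha × 10 = 512739.6 m³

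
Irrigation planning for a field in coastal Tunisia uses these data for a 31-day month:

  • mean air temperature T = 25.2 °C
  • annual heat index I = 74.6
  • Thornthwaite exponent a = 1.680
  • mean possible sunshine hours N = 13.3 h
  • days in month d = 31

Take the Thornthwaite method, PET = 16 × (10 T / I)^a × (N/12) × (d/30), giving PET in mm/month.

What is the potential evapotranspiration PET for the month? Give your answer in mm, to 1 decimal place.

141.6 mm

10T/I = 10 × 25.2 / 74.6 = 3.3780
(10T/I)^a = 3.3780^1.680 = 7.7294
Uncorrected PET = 16 × 7.7294 = 123.670 mm
Correction = (N/12)(d/30) = (13.3/12)(31/30) = 1.1453
PET = 123.670 × 1.1453 = 141.639 mm/month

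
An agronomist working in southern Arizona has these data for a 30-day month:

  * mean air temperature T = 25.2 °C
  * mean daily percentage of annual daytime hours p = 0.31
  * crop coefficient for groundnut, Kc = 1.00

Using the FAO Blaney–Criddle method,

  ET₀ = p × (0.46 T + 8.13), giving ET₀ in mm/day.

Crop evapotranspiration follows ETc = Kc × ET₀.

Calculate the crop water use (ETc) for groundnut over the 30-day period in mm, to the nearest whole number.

ET₀ = 0.31 × (0.46 × 25.2 + 8.13) = 0.31 × 19.722 = 6.1138 mm/d
ETc = Kc × ET₀ = 1.00 × 6.1138 = 6.1138 mm/d
Over 30 days: 6.1138 × 30 = 183.414 mm

183 mm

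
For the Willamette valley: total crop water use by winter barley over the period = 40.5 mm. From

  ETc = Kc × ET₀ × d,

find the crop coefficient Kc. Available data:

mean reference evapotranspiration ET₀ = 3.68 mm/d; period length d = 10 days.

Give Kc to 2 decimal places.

ETc = Kc × ET₀ × d  ⇒  Kc = ETc / (ET₀ × d)
Kc = 40.5 / (3.68 × 10) = 40.5 / 36.80 = 1.1005

1.10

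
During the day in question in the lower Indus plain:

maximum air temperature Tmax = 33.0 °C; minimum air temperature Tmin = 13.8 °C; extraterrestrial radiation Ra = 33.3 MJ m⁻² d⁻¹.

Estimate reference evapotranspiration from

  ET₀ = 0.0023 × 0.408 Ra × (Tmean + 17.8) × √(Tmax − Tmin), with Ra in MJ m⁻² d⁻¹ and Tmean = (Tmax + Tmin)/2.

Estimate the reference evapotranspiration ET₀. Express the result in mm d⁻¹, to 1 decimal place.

5.6 mm d⁻¹

Tmean = (33.0 + 13.8)/2 = 23.40 °C
0.408 Ra = 0.408 × 33.3 = 13.5864 mm/d equivalent
ET₀ = 0.0023 × 13.5864 × (23.40 + 17.8) × √19.2 = 0.0023 × 13.5864 × 41.20 × 4.3818 = 5.6413 mm/d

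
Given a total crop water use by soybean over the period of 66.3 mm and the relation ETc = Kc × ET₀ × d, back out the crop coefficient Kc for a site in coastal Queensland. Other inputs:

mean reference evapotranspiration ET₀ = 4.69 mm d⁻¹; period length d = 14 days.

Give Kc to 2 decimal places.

ETc = Kc × ET₀ × d  ⇒  Kc = ETc / (ET₀ × d)
Kc = 66.3 / (4.69 × 14) = 66.3 / 65.66 = 1.0097

1.01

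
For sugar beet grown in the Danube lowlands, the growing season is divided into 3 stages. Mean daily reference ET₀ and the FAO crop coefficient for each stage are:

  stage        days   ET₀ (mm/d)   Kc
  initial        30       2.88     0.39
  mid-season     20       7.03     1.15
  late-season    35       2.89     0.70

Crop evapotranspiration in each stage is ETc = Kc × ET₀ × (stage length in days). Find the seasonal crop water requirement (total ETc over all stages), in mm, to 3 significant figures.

initial: 0.39 × 2.88 × 30 = 33.70 mm
mid-season: 1.15 × 7.03 × 20 = 161.69 mm
late-season: 0.70 × 2.89 × 35 = 70.81 mm
Seasonal total = 266.20 mm

266 mm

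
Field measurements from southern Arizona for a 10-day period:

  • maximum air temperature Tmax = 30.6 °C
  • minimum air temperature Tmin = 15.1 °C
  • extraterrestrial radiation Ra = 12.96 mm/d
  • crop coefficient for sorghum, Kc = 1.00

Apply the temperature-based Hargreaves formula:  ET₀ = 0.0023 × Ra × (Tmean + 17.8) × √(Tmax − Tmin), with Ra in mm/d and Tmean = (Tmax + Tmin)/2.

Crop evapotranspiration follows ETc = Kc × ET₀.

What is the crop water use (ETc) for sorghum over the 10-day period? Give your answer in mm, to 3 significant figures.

47.7 mm

Tmean = (30.6 + 15.1)/2 = 22.85 °C
ET₀ = 0.0023 × 12.96 × (22.85 + 17.8) × √15.5 = 0.0023 × 12.96 × 40.65 × 3.9370 = 4.7704 mm/d
ETc = Kc × ET₀ = 1.00 × 4.7704 = 4.7704 mm/d
Over 10 days: 4.7704 × 10 = 47.704 mm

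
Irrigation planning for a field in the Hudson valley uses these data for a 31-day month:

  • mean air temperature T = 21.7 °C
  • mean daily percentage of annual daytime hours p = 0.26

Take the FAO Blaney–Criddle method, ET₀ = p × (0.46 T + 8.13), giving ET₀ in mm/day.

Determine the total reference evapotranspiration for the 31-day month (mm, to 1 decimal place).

ET₀ = 0.26 × (0.46 × 21.7 + 8.13) = 0.26 × 18.112 = 4.7091 mm/d
Monthly total = 4.7091 × 31 = 145.982 mm

146.0 mm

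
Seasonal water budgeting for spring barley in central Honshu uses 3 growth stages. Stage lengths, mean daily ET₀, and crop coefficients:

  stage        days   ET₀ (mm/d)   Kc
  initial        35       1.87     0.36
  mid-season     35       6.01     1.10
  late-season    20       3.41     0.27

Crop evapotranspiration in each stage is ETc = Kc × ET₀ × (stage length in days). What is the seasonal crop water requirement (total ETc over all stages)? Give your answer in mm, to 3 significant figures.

initial: 0.36 × 1.87 × 35 = 23.56 mm
mid-season: 1.10 × 6.01 × 35 = 231.39 mm
late-season: 0.27 × 3.41 × 20 = 18.41 mm
Seasonal total = 273.36 mm

273 mm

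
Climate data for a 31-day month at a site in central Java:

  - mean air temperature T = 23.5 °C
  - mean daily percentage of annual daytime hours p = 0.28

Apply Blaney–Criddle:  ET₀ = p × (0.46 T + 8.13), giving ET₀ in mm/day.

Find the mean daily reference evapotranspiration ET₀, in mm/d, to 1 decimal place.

ET₀ = 0.28 × (0.46 × 23.5 + 8.13) = 0.28 × 18.940 = 5.3032 mm/d

5.3 mm/d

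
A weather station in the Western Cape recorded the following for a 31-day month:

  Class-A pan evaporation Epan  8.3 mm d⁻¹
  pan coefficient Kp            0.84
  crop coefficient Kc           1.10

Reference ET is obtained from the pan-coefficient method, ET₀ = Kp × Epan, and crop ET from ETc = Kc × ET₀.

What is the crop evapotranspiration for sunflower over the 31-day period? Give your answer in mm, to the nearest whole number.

238 mm

ET₀ = 0.84 × 8.3 = 6.9720 mm/d
ETc = Kc × ET₀ = 1.10 × 6.9720 = 7.6692 mm/d
Over 31 days: 7.6692 × 31 = 237.745 mm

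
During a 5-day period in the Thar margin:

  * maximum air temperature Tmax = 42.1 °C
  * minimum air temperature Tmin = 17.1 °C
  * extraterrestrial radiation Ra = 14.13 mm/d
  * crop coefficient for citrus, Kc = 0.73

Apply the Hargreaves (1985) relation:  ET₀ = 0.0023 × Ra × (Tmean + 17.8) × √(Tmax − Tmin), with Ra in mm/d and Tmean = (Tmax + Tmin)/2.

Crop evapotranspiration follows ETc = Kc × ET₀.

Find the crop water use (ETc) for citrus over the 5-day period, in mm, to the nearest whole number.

Tmean = (42.1 + 17.1)/2 = 29.60 °C
ET₀ = 0.0023 × 14.13 × (29.60 + 17.8) × √25.0 = 0.0023 × 14.13 × 47.40 × 5.0000 = 7.7023 mm/d
ETc = Kc × ET₀ = 0.73 × 7.7023 = 5.6227 mm/d
Over 5 days: 5.6227 × 5 = 28.114 mm

28 mm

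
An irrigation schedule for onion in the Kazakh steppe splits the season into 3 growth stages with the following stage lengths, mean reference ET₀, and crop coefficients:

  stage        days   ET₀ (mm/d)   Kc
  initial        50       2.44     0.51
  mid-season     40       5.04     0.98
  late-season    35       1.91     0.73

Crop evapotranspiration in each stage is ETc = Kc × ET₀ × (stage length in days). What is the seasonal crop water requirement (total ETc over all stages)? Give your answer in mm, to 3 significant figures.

309 mm

initial: 0.51 × 2.44 × 50 = 62.22 mm
mid-season: 0.98 × 5.04 × 40 = 197.57 mm
late-season: 0.73 × 1.91 × 35 = 48.80 mm
Seasonal total = 308.59 mm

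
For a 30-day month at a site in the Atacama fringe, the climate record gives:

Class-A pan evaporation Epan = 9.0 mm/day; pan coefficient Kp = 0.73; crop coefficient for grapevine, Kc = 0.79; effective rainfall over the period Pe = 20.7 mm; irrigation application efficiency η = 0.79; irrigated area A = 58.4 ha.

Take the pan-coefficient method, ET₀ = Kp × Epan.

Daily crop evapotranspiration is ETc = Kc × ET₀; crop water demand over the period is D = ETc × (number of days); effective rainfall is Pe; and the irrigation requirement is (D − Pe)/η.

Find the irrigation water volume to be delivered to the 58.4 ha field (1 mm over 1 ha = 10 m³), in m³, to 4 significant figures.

ET₀ = 0.73 × 9.0 = 6.5700 mm/d
ETc = Kc × ET₀ = 0.79 × 6.5700 = 5.1903 mm/d
Crop demand D = ETc × 30 d = 5.1903 × 30 = 155.709 mm
D − Pe = 155.709 − 20.7 = 135.009 mm
Gross irrigation = 135.009 / 0.79 = 170.897 mm
Volume = 170.897 mm × 58.4 ha × 10 = 99803.8 m³

99800 m³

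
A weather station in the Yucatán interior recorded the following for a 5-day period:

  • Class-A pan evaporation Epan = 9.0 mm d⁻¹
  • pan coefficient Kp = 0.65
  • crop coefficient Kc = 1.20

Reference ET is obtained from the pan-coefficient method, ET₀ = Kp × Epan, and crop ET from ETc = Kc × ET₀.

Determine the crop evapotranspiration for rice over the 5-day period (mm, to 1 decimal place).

35.1 mm

ET₀ = 0.65 × 9.0 = 5.8500 mm/d
ETc = Kc × ET₀ = 1.20 × 5.8500 = 7.0200 mm/d
Over 5 days: 7.0200 × 5 = 35.100 mm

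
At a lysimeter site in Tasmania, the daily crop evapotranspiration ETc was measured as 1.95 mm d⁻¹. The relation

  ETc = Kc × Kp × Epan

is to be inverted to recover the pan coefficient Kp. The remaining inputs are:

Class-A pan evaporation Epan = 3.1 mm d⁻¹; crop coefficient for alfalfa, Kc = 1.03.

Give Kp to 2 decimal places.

ETc = Kc × Kp × Epan  ⇒  Kp = ETc / (Kc × Epan)
Kp = 1.95 / (1.03 × 3.1) = 1.95 / 3.193 = 0.6107

0.61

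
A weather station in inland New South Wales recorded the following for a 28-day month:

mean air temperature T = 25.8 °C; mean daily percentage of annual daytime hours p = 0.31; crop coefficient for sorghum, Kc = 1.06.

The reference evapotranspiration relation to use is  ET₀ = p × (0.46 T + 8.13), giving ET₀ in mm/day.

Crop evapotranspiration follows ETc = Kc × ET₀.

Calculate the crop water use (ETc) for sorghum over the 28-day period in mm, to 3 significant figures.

ET₀ = 0.31 × (0.46 × 25.8 + 8.13) = 0.31 × 19.998 = 6.1994 mm/d
ETc = Kc × ET₀ = 1.06 × 6.1994 = 6.5714 mm/d
Over 28 days: 6.5714 × 28 = 183.999 mm

184 mm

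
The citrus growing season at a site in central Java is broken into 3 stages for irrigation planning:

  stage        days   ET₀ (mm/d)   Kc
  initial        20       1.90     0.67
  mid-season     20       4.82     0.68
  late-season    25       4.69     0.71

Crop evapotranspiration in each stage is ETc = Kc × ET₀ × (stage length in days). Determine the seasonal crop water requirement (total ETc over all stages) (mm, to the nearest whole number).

174 mm

initial: 0.67 × 1.90 × 20 = 25.46 mm
mid-season: 0.68 × 4.82 × 20 = 65.55 mm
late-season: 0.71 × 4.69 × 25 = 83.25 mm
Seasonal total = 174.26 mm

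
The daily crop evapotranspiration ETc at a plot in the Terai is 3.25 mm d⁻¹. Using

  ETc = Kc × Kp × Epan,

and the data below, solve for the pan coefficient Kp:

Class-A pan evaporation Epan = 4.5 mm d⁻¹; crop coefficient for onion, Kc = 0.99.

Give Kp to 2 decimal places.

ETc = Kc × Kp × Epan  ⇒  Kp = ETc / (Kc × Epan)
Kp = 3.25 / (0.99 × 4.5) = 3.25 / 4.455 = 0.7295

0.73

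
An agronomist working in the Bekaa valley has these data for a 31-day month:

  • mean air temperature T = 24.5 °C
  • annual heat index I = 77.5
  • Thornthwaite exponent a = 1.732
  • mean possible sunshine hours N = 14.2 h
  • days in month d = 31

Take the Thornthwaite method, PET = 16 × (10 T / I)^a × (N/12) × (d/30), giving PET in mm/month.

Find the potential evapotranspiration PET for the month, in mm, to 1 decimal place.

10T/I = 10 × 24.5 / 77.5 = 3.1613
(10T/I)^a = 3.1613^1.732 = 7.3412
Uncorrected PET = 16 × 7.3412 = 117.459 mm
Correction = (N/12)(d/30) = (14.2/12)(31/30) = 1.2228
PET = 117.459 × 1.2228 = 143.629 mm/month

143.6 mm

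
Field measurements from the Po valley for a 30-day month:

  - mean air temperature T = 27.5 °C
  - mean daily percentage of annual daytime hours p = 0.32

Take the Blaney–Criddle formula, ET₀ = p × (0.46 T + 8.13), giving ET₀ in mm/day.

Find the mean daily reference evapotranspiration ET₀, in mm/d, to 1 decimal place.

6.6 mm/d

ET₀ = 0.32 × (0.46 × 27.5 + 8.13) = 0.32 × 20.780 = 6.6496 mm/d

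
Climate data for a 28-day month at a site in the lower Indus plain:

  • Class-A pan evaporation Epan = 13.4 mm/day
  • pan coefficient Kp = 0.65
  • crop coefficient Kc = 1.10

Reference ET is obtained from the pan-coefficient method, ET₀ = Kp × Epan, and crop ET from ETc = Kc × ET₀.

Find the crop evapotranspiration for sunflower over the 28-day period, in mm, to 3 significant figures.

ET₀ = 0.65 × 13.4 = 8.7100 mm/d
ETc = Kc × ET₀ = 1.10 × 8.7100 = 9.5810 mm/d
Over 28 days: 9.5810 × 28 = 268.268 mm

268 mm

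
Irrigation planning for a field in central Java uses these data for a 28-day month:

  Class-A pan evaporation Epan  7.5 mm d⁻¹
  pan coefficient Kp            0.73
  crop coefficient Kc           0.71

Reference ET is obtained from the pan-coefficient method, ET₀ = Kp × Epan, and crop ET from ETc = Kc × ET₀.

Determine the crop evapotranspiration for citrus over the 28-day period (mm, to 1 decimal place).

108.8 mm

ET₀ = 0.73 × 7.5 = 5.4750 mm/d
ETc = Kc × ET₀ = 0.71 × 5.4750 = 3.8873 mm/d
Over 28 days: 3.8873 × 28 = 108.844 mm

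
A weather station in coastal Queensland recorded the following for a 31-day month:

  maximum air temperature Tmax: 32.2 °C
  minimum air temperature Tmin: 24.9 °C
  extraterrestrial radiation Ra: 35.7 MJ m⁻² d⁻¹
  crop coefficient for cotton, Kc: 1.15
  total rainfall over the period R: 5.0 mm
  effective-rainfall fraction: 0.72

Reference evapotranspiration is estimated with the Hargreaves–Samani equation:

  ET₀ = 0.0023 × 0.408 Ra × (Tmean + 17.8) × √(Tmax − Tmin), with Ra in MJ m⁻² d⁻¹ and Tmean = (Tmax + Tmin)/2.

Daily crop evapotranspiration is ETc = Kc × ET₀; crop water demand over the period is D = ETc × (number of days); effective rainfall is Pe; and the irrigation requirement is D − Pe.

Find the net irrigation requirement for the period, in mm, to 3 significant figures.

146 mm

Tmean = (32.2 + 24.9)/2 = 28.55 °C
0.408 Ra = 0.408 × 35.7 = 14.5656 mm/d equivalent
ET₀ = 0.0023 × 14.5656 × (28.55 + 17.8) × √7.3 = 0.0023 × 14.5656 × 46.35 × 2.7019 = 4.1954 mm/d
ETc = Kc × ET₀ = 1.15 × 4.1954 = 4.8247 mm/d
Crop demand D = ETc × 31 d = 4.8247 × 31 = 149.566 mm
Pe = 0.72 × 5.0 = 3.600 mm
D − Pe = 149.566 − 3.600 = 145.966 mm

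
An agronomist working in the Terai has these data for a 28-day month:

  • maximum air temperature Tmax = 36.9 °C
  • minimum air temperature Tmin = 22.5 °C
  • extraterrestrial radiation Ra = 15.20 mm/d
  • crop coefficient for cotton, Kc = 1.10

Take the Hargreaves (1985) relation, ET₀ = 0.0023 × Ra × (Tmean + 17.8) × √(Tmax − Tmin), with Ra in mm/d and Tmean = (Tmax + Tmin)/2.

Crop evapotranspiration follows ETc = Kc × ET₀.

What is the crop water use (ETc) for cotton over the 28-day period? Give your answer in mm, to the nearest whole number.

Tmean = (36.9 + 22.5)/2 = 29.70 °C
ET₀ = 0.0023 × 15.20 × (29.70 + 17.8) × √14.4 = 0.0023 × 15.20 × 47.50 × 3.7947 = 6.3015 mm/d
ETc = Kc × ET₀ = 1.10 × 6.3015 = 6.9317 mm/d
Over 28 days: 6.9317 × 28 = 194.088 mm

194 mm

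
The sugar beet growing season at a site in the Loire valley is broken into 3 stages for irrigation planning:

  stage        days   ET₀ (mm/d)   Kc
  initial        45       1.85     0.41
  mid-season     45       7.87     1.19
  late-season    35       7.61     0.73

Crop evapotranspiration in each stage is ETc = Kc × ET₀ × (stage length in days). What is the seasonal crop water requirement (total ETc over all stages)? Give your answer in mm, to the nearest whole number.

650 mm

initial: 0.41 × 1.85 × 45 = 34.13 mm
mid-season: 1.19 × 7.87 × 45 = 421.44 mm
late-season: 0.73 × 7.61 × 35 = 194.44 mm
Seasonal total = 650.01 mm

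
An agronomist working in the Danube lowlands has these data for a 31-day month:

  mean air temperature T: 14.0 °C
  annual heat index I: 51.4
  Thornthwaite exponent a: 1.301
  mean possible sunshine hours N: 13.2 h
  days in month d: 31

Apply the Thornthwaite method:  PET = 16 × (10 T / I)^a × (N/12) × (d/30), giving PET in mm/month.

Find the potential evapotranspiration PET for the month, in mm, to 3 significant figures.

67.0 mm

10T/I = 10 × 14.0 / 51.4 = 2.7237
(10T/I)^a = 2.7237^1.301 = 3.6825
Uncorrected PET = 16 × 3.6825 = 58.920 mm
Correction = (N/12)(d/30) = (13.2/12)(31/30) = 1.1367
PET = 58.920 × 1.1367 = 66.974 mm/month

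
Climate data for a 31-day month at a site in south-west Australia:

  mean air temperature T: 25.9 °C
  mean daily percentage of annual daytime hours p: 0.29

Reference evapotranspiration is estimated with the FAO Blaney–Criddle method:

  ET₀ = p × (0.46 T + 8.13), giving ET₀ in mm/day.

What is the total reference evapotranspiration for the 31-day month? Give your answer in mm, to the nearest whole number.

ET₀ = 0.29 × (0.46 × 25.9 + 8.13) = 0.29 × 20.044 = 5.8128 mm/d
Monthly total = 5.8128 × 31 = 180.197 mm

180 mm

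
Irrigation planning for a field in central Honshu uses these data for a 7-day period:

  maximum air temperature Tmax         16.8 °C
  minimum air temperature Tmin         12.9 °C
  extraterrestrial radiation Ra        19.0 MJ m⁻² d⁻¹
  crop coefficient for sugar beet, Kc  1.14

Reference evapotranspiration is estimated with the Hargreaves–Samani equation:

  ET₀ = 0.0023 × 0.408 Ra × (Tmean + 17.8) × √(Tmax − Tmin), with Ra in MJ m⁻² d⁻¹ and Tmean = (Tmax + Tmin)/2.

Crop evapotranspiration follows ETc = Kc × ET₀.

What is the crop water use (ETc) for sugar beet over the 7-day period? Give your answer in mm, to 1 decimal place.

9.2 mm

Tmean = (16.8 + 12.9)/2 = 14.85 °C
0.408 Ra = 0.408 × 19.0 = 7.7520 mm/d equivalent
ET₀ = 0.0023 × 7.7520 × (14.85 + 17.8) × √3.9 = 0.0023 × 7.7520 × 32.65 × 1.9748 = 1.1496 mm/d
ETc = Kc × ET₀ = 1.14 × 1.1496 = 1.3105 mm/d
Over 7 days: 1.3105 × 7 = 9.174 mm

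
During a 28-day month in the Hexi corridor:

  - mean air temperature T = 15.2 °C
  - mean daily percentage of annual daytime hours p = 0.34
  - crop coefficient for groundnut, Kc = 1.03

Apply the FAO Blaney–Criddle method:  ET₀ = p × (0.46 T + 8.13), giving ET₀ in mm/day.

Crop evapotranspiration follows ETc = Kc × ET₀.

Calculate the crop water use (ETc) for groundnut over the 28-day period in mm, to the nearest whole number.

148 mm

ET₀ = 0.34 × (0.46 × 15.2 + 8.13) = 0.34 × 15.122 = 5.1415 mm/d
ETc = Kc × ET₀ = 1.03 × 5.1415 = 5.2957 mm/d
Over 28 days: 5.2957 × 28 = 148.280 mm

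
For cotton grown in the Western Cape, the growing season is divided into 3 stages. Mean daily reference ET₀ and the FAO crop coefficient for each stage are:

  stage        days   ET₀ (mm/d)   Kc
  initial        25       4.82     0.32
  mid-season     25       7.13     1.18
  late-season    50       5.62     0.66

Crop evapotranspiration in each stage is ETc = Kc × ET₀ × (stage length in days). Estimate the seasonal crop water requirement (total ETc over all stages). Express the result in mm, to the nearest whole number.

434 mm

initial: 0.32 × 4.82 × 25 = 38.56 mm
mid-season: 1.18 × 7.13 × 25 = 210.34 mm
late-season: 0.66 × 5.62 × 50 = 185.46 mm
Seasonal total = 434.36 mm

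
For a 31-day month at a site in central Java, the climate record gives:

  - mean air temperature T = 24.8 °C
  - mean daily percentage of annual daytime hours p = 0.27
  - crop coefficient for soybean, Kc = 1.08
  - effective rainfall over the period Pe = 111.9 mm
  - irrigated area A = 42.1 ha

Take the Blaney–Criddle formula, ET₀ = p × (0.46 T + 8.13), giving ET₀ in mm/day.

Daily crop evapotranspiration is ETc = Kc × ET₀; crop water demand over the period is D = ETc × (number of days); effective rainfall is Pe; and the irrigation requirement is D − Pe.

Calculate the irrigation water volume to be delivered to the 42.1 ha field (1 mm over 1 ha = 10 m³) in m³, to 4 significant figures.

27250 m³

ET₀ = 0.27 × (0.46 × 24.8 + 8.13) = 0.27 × 19.538 = 5.2753 mm/d
ETc = Kc × ET₀ = 1.08 × 5.2753 = 5.6973 mm/d
Crop demand D = ETc × 31 d = 5.6973 × 31 = 176.616 mm
D − Pe = 176.616 − 111.9 = 64.716 mm
Volume = 64.716 mm × 42.1 ha × 10 = 27245.4 m³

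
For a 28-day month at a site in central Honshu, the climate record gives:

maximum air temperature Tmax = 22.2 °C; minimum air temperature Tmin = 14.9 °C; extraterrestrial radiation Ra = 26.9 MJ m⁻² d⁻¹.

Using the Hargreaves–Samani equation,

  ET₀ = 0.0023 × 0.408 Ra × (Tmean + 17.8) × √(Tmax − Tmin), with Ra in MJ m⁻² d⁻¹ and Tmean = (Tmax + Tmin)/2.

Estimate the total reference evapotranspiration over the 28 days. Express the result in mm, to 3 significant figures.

69.4 mm

Tmean = (22.2 + 14.9)/2 = 18.55 °C
0.408 Ra = 0.408 × 26.9 = 10.9752 mm/d equivalent
ET₀ = 0.0023 × 10.9752 × (18.55 + 17.8) × √7.3 = 0.0023 × 10.9752 × 36.35 × 2.7019 = 2.4792 mm/d
Over 28 days: 2.4792 × 28 = 69.418 mm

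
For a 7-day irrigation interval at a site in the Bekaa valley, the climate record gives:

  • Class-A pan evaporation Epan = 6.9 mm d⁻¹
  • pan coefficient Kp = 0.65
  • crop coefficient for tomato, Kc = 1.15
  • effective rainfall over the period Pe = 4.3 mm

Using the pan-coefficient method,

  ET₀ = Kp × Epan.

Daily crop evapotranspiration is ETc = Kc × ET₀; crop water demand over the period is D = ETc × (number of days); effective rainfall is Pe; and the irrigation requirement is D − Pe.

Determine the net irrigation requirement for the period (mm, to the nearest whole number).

ET₀ = 0.65 × 6.9 = 4.4850 mm/d
ETc = Kc × ET₀ = 1.15 × 4.4850 = 5.1578 mm/d
Crop demand D = ETc × 7 d = 5.1578 × 7 = 36.105 mm
D − Pe = 36.105 − 4.3 = 31.805 mm

32 mm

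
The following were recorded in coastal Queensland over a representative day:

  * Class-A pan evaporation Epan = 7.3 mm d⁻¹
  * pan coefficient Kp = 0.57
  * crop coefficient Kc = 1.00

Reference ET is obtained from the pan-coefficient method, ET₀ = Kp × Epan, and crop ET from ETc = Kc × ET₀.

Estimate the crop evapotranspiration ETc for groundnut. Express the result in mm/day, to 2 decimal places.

ET₀ = 0.57 × 7.3 = 4.1610 mm/d
ETc = Kc × ET₀ = 1.00 × 4.1610 = 4.1610 mm/d

4.16 mm/day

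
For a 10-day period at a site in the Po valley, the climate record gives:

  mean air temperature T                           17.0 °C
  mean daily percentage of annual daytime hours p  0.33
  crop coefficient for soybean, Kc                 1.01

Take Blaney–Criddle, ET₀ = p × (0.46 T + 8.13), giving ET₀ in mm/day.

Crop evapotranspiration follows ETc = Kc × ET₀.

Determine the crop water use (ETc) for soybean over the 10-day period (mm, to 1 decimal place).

53.2 mm

ET₀ = 0.33 × (0.46 × 17.0 + 8.13) = 0.33 × 15.950 = 5.2635 mm/d
ETc = Kc × ET₀ = 1.01 × 5.2635 = 5.3161 mm/d
Over 10 days: 5.3161 × 10 = 53.161 mm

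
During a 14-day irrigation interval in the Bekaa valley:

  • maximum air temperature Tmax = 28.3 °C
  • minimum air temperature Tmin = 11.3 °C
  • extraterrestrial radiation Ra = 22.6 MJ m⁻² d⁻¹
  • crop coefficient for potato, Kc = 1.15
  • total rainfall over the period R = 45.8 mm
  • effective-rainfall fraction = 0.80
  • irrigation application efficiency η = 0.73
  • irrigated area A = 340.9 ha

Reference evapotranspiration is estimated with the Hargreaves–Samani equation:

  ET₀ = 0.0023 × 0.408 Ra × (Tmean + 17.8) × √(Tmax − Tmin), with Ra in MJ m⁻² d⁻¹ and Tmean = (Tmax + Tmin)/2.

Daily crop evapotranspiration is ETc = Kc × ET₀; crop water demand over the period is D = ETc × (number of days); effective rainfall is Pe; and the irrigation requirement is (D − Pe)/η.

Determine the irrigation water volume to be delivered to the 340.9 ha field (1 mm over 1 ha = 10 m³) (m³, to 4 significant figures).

Tmean = (28.3 + 11.3)/2 = 19.80 °C
0.408 Ra = 0.408 × 22.6 = 9.2208 mm/d equivalent
ET₀ = 0.0023 × 9.2208 × (19.80 + 17.8) × √17.0 = 0.0023 × 9.2208 × 37.60 × 4.1231 = 3.2878 mm/d
ETc = Kc × ET₀ = 1.15 × 3.2878 = 3.7810 mm/d
Crop demand D = ETc × 14 d = 3.7810 × 14 = 52.934 mm
Pe = 0.80 × 45.8 = 36.640 mm
D − Pe = 52.934 − 36.640 = 16.294 mm
Gross irrigation = 16.294 / 0.73 = 22.321 mm
Volume = 22.321 mm × 340.9 ha × 10 = 76092.3 m³

76090 m³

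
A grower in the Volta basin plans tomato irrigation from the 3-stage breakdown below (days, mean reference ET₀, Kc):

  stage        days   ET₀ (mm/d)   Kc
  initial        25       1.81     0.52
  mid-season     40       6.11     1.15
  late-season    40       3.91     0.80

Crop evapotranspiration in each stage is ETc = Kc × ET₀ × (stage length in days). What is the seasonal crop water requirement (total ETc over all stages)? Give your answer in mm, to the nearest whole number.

initial: 0.52 × 1.81 × 25 = 23.53 mm
mid-season: 1.15 × 6.11 × 40 = 281.06 mm
late-season: 0.80 × 3.91 × 40 = 125.12 mm
Seasonal total = 429.71 mm

430 mm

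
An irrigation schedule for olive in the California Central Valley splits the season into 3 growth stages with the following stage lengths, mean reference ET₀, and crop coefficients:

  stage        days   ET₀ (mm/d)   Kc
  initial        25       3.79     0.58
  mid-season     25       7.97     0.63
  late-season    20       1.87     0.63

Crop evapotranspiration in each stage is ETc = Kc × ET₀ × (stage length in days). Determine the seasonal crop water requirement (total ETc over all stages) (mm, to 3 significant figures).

204 mm

initial: 0.58 × 3.79 × 25 = 54.96 mm
mid-season: 0.63 × 7.97 × 25 = 125.53 mm
late-season: 0.63 × 1.87 × 20 = 23.56 mm
Seasonal total = 204.05 mm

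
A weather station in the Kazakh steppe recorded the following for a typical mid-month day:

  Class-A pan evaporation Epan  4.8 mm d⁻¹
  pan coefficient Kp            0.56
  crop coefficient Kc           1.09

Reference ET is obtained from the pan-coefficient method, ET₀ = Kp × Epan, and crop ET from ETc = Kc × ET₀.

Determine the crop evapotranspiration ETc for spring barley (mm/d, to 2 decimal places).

2.93 mm/d

ET₀ = 0.56 × 4.8 = 2.6880 mm/d
ETc = Kc × ET₀ = 1.09 × 2.6880 = 2.9299 mm/d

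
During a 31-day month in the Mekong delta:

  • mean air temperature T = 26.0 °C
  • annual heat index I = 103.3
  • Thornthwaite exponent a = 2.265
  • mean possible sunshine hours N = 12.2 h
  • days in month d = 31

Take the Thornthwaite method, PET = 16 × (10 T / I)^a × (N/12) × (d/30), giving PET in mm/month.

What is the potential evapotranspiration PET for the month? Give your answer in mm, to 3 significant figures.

136 mm

10T/I = 10 × 26.0 / 103.3 = 2.5169
(10T/I)^a = 2.5169^2.265 = 8.0902
Uncorrected PET = 16 × 8.0902 = 129.443 mm
Correction = (N/12)(d/30) = (12.2/12)(31/30) = 1.0506
PET = 129.443 × 1.0506 = 135.993 mm/month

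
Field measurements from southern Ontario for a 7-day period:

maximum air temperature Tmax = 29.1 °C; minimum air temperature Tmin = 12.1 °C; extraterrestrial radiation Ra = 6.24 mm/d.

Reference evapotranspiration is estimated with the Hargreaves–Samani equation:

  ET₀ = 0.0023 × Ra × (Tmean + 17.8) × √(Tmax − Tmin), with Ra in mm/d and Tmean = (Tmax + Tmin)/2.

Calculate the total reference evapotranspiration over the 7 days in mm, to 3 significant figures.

15.9 mm

Tmean = (29.1 + 12.1)/2 = 20.60 °C
ET₀ = 0.0023 × 6.24 × (20.60 + 17.8) × √17.0 = 0.0023 × 6.24 × 38.40 × 4.1231 = 2.2723 mm/d
Over 7 days: 2.2723 × 7 = 15.906 mm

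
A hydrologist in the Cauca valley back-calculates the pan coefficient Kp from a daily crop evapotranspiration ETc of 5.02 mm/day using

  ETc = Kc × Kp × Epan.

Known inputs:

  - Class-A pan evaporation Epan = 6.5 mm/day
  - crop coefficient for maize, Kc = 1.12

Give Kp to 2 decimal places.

0.69

ETc = Kc × Kp × Epan  ⇒  Kp = ETc / (Kc × Epan)
Kp = 5.02 / (1.12 × 6.5) = 5.02 / 7.280 = 0.6896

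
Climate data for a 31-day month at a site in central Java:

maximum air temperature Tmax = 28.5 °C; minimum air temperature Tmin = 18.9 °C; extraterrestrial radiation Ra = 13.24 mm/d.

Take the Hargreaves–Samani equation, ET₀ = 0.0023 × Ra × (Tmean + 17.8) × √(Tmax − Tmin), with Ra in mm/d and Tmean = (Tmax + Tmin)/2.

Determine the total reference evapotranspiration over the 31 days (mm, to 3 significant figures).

121 mm

Tmean = (28.5 + 18.9)/2 = 23.70 °C
ET₀ = 0.0023 × 13.24 × (23.70 + 17.8) × √9.6 = 0.0023 × 13.24 × 41.50 × 3.0984 = 3.9156 mm/d
Over 31 days: 3.9156 × 31 = 121.384 mm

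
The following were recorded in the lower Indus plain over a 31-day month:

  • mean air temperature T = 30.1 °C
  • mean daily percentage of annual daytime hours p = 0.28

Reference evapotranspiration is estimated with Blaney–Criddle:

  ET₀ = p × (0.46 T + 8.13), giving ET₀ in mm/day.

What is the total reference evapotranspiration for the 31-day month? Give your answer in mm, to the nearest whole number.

ET₀ = 0.28 × (0.46 × 30.1 + 8.13) = 0.28 × 21.976 = 6.1533 mm/d
Monthly total = 6.1533 × 31 = 190.752 mm

191 mm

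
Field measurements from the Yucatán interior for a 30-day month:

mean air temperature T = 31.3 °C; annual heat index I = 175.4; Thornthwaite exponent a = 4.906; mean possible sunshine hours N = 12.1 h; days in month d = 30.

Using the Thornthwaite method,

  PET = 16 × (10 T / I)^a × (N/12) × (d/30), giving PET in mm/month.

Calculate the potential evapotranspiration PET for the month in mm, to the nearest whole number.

276 mm

10T/I = 10 × 31.3 / 175.4 = 1.7845
(10T/I)^a = 1.7845^4.906 = 17.1372
Uncorrected PET = 16 × 17.1372 = 274.195 mm
Correction = (N/12)(d/30) = (12.1/12)(30/30) = 1.0083
PET = 274.195 × 1.0083 = 276.471 mm/month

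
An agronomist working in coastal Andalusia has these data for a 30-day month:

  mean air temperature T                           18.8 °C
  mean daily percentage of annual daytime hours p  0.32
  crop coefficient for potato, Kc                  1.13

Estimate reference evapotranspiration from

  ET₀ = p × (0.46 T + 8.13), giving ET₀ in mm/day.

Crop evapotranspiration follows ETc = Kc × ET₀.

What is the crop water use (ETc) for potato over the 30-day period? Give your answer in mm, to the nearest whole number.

ET₀ = 0.32 × (0.46 × 18.8 + 8.13) = 0.32 × 16.778 = 5.3690 mm/d
ETc = Kc × ET₀ = 1.13 × 5.3690 = 6.0670 mm/d
Over 30 days: 6.0670 × 30 = 182.010 mm

182 mm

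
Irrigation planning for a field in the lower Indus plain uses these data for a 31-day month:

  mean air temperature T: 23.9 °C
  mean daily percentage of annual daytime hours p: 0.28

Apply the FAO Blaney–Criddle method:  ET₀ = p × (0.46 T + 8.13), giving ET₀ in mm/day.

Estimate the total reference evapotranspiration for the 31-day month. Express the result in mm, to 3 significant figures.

ET₀ = 0.28 × (0.46 × 23.9 + 8.13) = 0.28 × 19.124 = 5.3547 mm/d
Monthly total = 5.3547 × 31 = 165.996 mm

166 mm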